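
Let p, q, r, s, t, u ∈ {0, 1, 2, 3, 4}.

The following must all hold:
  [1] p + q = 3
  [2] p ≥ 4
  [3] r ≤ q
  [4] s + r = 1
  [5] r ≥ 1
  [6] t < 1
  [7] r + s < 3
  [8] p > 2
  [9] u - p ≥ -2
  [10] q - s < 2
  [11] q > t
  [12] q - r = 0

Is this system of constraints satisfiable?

Unsatisfiable

From constraint 2: p ≥ 4. From constraints 3 and 5: q ≥ r ≥ 1. Hence p + q ≥ 5. But constraint 1 requires p + q = 3, and 3 < 5. Contradiction.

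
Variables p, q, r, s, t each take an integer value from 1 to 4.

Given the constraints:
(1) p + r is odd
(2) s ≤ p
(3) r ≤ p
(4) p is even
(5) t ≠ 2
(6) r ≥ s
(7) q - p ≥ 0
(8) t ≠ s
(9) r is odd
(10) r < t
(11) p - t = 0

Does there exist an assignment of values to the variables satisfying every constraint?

One satisfying assignment is p = 4, q = 4, r = 3, s = 3, t = 4.
For the less obvious constraints — constraint 7: q - p = 0; constraint 11: p - t = 0 — and the others hold by inspection.

Satisfiable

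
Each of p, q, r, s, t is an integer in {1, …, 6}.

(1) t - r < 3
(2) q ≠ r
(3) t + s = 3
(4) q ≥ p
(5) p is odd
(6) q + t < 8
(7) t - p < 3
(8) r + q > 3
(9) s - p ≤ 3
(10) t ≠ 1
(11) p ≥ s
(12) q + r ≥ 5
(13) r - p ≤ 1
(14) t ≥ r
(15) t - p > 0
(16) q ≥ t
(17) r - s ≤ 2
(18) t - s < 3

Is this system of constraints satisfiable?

The assignment p = 1, q = 4, r = 1, s = 1, t = 2 works:
  constraint 1 holds since t - r = 1.
  constraint 3 holds since t + s = 3.
The rest check out directly.

Satisfiable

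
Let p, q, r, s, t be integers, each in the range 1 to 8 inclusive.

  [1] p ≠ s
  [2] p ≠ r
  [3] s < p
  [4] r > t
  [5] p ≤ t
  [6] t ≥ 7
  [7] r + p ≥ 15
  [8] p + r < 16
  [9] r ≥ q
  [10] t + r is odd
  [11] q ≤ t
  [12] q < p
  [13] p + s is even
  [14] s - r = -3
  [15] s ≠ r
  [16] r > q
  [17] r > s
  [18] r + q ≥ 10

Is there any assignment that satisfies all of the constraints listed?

Satisfiable

Setting (p, q, r, s, t) = (7, 5, 8, 5, 7) satisfies everything: constraint 7: r + p = 15; constraint 8: p + r = 15, and the others follow.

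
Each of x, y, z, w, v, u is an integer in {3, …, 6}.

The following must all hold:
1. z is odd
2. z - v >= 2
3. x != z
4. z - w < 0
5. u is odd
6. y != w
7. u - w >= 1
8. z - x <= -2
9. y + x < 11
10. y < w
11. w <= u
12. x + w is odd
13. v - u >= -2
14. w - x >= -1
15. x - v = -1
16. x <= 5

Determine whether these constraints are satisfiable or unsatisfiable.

Unsatisfiable

Constraints 2, 7, 8, 13, and 14 give w − x ≥ -1, x − z ≥ 2, z − v ≥ 2, v − u ≥ -2, u − w ≥ 1.
Adding all 5 inequalities: the left sides telescope to 0, and the right sides sum to (-1) + 2 + 2 + (-2) + 1 = 2. So 0 ≥ 2, which is false.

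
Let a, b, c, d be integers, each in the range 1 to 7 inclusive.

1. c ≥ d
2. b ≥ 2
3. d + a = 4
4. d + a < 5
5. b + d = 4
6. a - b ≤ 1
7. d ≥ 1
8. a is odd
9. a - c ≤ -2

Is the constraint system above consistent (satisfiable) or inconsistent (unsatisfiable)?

Satisfiable

Take a = 3, b = 3, c = 5, d = 1. Then constraint 3: d + a = 4; constraint 4: d + a = 4; constraint 5: b + d = 4, and every other listed constraint is also met.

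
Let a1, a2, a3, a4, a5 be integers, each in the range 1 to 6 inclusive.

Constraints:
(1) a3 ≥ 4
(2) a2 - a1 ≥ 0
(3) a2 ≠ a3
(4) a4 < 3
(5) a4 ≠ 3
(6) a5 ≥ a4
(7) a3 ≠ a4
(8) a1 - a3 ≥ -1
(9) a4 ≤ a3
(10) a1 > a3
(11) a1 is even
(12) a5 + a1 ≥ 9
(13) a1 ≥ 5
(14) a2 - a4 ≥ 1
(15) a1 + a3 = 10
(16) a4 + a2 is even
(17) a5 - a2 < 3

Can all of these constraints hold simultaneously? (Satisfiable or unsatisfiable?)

Try a1 = 6, a2 = 6, a3 = 4, a4 = 2, a5 = 6.
Check constraint 2: a2 - a1 = 0; constraint 8: a1 - a3 = 2; constraint 12: a5 + a1 = 12. The remaining constraints are straightforward to verify.

Satisfiable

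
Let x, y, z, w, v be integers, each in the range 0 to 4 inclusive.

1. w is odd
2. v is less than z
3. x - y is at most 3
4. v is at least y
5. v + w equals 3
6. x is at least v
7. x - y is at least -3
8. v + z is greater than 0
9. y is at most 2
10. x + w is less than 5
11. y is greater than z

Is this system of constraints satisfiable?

Unsatisfiable

Constraints 2, 4, and 11 give z < y, y ≤ v, v < z. Chaining: z < y ≤ v < z, which forces z < z — impossible.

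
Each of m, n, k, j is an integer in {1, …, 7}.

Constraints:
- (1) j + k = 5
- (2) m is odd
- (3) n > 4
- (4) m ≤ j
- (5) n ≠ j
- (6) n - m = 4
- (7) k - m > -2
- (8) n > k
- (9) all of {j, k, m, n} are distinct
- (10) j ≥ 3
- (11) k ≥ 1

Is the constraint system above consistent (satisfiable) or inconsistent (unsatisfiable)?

Satisfiable

Setting (m, n, k, j) = (1, 5, 2, 3) satisfies everything: constraint 1: j + k = 5; constraint 6: n - m = 4, and the others follow.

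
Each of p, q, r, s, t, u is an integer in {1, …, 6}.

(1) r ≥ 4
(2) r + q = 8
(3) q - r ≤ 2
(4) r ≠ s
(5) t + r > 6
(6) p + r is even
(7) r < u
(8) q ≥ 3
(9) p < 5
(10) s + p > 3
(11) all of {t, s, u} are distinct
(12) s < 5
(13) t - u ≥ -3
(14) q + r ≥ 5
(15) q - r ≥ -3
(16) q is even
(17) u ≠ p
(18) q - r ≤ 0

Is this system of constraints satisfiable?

Satisfiable

Take p = 2, q = 4, r = 4, s = 2, t = 5, u = 6. Then constraint 2: r + q = 8; constraint 3: q - r = 0, and every other listed constraint is also met.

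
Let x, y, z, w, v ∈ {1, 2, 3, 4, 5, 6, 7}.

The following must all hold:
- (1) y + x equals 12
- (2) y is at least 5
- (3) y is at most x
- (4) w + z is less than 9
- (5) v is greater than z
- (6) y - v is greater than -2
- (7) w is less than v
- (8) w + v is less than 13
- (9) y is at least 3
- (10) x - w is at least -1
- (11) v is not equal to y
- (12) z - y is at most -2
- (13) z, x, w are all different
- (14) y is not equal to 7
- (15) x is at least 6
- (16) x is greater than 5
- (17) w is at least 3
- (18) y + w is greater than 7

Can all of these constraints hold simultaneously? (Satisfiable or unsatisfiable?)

Satisfiable

Take x = 7, y = 5, z = 1, w = 5, v = 6. Then constraint 1: y + x = 12; constraint 4: w + z = 6, and every other listed constraint is also met.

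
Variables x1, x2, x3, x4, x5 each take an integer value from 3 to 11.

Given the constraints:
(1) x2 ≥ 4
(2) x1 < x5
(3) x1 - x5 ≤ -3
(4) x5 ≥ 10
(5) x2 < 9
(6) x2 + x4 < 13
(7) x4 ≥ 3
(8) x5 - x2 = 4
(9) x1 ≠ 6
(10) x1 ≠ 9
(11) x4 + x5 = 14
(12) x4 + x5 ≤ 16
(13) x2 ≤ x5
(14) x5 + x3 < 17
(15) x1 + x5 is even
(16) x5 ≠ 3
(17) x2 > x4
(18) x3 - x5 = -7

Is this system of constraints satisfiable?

Satisfiable

Try x1 = 7, x2 = 7, x3 = 4, x4 = 3, x5 = 11.
Check constraint 3: x1 - x5 = -4; constraint 6: x2 + x4 = 10; constraint 8: x5 - x2 = 4. The remaining constraints are straightforward to verify.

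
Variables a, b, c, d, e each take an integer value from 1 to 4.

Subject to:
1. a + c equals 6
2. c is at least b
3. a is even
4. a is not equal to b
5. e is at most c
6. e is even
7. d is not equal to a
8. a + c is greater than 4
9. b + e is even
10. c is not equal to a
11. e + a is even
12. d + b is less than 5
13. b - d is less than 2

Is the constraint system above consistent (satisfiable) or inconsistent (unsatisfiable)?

Setting (a, b, c, d, e) = (4, 2, 2, 2, 2) satisfies everything: constraint 1: a + c = 6; constraint 8: a + c = 6; constraint 12: d + b = 4, and the others follow.

Satisfiable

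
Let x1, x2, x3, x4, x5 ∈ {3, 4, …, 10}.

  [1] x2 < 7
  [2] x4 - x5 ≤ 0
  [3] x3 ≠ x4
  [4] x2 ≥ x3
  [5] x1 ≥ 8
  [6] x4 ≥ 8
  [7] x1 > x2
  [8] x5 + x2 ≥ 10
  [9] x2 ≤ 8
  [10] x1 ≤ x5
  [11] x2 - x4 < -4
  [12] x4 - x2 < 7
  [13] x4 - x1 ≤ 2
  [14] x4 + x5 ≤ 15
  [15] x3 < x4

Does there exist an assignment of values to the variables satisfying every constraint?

Unsatisfiable

From constraint 6: x4 ≥ 8. From constraints 5 and 10: x5 ≥ x1 ≥ 8. Hence x4 + x5 ≥ 16. But constraint 14 requires x4 + x5 ≤ 15, and 15 < 16. Contradiction.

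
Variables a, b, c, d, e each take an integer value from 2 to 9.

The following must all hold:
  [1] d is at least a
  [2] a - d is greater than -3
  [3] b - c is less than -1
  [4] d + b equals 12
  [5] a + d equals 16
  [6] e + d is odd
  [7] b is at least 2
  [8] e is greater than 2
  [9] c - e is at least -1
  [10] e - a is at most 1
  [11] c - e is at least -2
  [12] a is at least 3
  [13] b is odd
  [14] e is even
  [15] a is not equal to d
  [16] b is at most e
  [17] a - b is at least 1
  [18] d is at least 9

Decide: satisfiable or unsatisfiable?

Satisfiable

One satisfying assignment is a = 7, b = 3, c = 7, d = 9, e = 6.
For the less obvious constraints — constraint 2: a - d = -2; constraint 3: b - c = -4 — and the others hold by inspection.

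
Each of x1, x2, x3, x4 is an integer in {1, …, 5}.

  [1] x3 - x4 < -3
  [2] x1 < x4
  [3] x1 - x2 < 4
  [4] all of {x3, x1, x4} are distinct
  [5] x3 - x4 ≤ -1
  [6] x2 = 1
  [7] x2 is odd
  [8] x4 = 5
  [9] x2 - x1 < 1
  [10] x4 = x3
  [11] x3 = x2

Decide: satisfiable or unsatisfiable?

Unsatisfiable

Constraint 8 fixes x4 = 5 and constraint 6 fixes x2 = 1. Constraints 10 and 11 give x4 = x3 = x2, so x4 = x2. But 5 ≠ 1 — contradiction.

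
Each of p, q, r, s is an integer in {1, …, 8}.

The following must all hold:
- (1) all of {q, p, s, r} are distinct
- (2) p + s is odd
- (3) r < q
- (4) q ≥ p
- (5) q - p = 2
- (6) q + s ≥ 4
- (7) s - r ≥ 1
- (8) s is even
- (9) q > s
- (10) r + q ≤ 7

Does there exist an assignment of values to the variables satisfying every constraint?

Satisfiable

One satisfying assignment is p = 3, q = 5, r = 1, s = 2.
For the less obvious constraints — constraint 5: q - p = 2; constraint 6: q + s = 7 — and the others hold by inspection.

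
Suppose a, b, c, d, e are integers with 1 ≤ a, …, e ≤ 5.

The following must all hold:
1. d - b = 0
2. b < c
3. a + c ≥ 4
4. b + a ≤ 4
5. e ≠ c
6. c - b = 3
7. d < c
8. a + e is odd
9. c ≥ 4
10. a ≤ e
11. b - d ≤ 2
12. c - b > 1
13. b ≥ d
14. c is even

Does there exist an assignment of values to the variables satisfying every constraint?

Take a = 2, b = 1, c = 4, d = 1, e = 3. Then constraint 1: d - b = 0; constraint 3: a + c = 6; constraint 4: b + a = 3, and every other listed constraint is also met.

Satisfiable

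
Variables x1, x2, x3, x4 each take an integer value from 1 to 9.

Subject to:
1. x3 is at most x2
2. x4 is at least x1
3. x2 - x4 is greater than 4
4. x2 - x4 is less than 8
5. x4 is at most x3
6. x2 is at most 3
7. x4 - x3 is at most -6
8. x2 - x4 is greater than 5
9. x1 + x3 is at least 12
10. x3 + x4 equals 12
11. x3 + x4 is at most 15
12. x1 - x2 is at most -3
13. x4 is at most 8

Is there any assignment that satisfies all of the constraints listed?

Unsatisfiable

From constraints 2 and 13: x1 ≤ x4 ≤ 8. From constraints 1 and 6: x3 ≤ x2 ≤ 3. Hence x1 + x3 ≤ 11. But constraint 9 requires x1 + x3 ≥ 12, and 12 > 11. Contradiction.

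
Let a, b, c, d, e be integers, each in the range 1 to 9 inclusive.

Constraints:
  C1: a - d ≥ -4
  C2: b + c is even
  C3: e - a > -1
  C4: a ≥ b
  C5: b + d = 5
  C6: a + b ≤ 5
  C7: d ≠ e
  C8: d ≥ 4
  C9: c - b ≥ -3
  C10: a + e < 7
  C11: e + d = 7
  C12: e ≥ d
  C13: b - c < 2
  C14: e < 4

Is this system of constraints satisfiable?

Unsatisfiable

From constraints 8 and 12: e ≥ d and d ≥ 4, so e ≥ 4. From constraint 14: e ≤ 3. But 3 < 4, so no value of e works.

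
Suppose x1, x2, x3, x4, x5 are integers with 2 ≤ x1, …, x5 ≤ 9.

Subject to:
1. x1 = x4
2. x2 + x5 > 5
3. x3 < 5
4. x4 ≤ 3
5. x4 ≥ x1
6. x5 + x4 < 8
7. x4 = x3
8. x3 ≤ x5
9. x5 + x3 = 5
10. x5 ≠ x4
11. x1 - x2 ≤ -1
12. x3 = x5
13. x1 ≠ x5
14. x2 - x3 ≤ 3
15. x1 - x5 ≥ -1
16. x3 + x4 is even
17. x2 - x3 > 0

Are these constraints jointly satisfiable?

Unsatisfiable

From constraints 1, 7, and 12, x1 = x4 = x3 = x5, so x1 = x5. But constraint 13 says x1 ≠ x5. Contradiction.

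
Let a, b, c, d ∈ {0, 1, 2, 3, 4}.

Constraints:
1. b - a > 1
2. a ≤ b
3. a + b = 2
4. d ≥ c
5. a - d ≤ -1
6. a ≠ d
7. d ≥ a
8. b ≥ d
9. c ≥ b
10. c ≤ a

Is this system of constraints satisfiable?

Unsatisfiable

Constraints 5, 8, 9, and 10 give c ≤ a, a < d, d ≤ b, b ≤ c. Chaining: c ≤ a < d ≤ b ≤ c, which forces c < c — impossible.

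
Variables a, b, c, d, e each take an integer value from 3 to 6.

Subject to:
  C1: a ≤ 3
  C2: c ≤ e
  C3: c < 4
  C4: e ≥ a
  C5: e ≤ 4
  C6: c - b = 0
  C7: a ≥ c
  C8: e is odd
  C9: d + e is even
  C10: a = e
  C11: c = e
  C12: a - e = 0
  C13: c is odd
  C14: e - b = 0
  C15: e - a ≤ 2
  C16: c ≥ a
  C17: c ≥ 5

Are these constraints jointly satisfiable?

Unsatisfiable

From constraints 7 and 17: a ≥ c and c ≥ 5, so a ≥ 5. From constraints 4 and 5: a ≤ e and e ≤ 4, so a ≤ 4. But 4 < 5, so no value of a works.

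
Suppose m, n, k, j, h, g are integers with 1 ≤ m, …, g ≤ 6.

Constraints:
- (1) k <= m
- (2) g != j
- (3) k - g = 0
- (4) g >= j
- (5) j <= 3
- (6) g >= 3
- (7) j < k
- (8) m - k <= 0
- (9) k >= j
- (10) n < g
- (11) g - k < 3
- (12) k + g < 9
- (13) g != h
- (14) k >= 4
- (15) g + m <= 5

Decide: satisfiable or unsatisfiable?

From constraint 6: g ≥ 3. From constraints 1 and 14: m ≥ k ≥ 4. Hence g + m ≥ 7. But constraint 15 requires g + m ≤ 5, and 5 < 7. Contradiction.

Unsatisfiable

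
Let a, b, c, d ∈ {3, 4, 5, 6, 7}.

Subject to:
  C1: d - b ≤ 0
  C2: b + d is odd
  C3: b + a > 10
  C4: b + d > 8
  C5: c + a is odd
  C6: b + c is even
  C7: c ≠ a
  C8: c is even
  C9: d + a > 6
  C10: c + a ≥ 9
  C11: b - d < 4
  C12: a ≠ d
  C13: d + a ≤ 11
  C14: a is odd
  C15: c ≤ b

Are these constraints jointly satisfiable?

One satisfying assignment is a = 5, b = 6, c = 4, d = 3.
For the less obvious constraints — constraint 1: d - b = -3; constraint 3: b + a = 11 — and the others hold by inspection.

Satisfiable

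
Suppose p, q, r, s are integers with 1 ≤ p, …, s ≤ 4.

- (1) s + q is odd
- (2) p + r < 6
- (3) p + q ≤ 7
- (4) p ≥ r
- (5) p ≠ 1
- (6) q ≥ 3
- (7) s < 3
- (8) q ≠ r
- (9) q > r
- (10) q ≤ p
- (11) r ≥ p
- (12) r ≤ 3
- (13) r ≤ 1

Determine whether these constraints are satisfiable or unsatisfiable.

Unsatisfiable

From constraints 6 and 10: p ≥ q and q ≥ 3, so p ≥ 3. From constraints 11 and 13: p ≤ r and r ≤ 1, so p ≤ 1. But 1 < 3, so no value of p works.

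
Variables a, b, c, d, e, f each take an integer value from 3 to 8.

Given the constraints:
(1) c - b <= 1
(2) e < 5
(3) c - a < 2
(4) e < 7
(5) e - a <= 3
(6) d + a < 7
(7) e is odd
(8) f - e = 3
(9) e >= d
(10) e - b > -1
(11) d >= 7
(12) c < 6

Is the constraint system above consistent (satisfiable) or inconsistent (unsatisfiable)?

From constraints 9 and 11: e ≥ d and d ≥ 7, so e ≥ 7. From constraint 4: e ≤ 6. But 6 < 7, so no value of e works.

Unsatisfiable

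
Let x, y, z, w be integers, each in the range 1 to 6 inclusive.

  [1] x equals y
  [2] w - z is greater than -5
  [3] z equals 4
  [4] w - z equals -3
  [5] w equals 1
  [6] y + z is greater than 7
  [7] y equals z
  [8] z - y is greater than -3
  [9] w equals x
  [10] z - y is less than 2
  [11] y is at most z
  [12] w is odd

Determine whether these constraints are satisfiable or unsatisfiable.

Unsatisfiable

Constraint 5 fixes w = 1 and constraint 3 fixes z = 4. Constraints 1, 7, and 9 give w = x = y = z, so w = z. But 1 ≠ 4 — contradiction.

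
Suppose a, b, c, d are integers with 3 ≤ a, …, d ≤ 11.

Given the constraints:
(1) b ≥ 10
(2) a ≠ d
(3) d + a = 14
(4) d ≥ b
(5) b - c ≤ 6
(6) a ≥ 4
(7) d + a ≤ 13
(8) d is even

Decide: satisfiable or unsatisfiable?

From constraints 1 and 4: d ≥ b ≥ 10. From constraint 6: a ≥ 4. Hence d + a ≥ 14. But constraint 7 requires d + a ≤ 13, and 13 < 14. Contradiction.

Unsatisfiable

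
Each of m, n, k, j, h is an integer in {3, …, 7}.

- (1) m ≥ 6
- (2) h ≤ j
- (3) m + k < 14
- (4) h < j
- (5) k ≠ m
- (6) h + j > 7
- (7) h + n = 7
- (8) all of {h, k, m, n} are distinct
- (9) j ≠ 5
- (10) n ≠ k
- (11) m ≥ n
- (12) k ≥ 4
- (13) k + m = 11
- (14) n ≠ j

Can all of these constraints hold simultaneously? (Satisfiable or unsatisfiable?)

Satisfiable

One satisfying assignment is m = 6, n = 3, k = 5, j = 6, h = 4.
For the less obvious constraints — constraint 3: m + k = 11; constraint 6: h + j = 10 — and the others hold by inspection.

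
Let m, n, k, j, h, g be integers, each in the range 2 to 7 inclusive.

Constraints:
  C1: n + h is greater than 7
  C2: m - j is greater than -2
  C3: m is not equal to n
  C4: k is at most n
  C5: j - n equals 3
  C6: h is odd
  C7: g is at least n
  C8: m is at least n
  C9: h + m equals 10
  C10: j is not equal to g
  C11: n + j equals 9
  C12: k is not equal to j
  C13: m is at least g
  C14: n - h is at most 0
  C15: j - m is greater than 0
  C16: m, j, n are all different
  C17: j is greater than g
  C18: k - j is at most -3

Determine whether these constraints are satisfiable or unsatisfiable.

Satisfiable

One satisfying assignment is m = 5, n = 3, k = 2, j = 6, h = 5, g = 3.
For the less obvious constraints — constraint 1: n + h = 8; constraint 2: m - j = -1 — and the others hold by inspection.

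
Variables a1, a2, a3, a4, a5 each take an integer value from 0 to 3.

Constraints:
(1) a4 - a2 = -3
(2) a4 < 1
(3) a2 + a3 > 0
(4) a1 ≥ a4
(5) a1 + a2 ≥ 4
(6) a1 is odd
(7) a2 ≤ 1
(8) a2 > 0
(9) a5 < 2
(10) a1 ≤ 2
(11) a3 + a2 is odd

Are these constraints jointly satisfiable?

Unsatisfiable

From constraint 10: a1 ≤ 2. From constraint 7: a2 ≤ 1. Hence a1 + a2 ≤ 3. But constraint 5 requires a1 + a2 ≥ 4, and 4 > 3. Contradiction.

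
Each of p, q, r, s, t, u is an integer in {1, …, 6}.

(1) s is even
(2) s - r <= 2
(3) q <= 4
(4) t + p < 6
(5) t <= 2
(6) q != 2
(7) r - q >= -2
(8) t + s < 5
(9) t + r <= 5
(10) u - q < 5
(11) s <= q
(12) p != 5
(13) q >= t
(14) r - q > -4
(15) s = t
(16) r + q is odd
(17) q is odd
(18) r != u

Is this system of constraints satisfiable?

Satisfiable

Setting (p, q, r, s, t, u) = (3, 3, 2, 2, 2, 5) satisfies everything: constraint 2: s - r = 0; constraint 4: t + p = 5, and the others follow.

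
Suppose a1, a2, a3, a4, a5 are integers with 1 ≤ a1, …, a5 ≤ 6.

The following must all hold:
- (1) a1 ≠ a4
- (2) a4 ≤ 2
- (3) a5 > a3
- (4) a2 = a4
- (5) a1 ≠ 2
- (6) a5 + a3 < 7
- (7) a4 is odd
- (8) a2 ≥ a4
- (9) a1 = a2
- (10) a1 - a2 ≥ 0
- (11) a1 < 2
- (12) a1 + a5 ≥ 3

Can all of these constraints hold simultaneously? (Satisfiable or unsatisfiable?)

Unsatisfiable

From constraints 4 and 9, a1 = a2 = a4, so a1 = a4. But constraint 1 says a1 ≠ a4. Contradiction.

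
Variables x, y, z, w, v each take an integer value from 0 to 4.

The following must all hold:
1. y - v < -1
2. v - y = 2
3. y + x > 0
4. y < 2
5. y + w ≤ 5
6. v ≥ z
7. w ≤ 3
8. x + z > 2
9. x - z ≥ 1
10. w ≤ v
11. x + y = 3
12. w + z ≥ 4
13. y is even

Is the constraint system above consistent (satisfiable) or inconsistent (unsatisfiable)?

Try x = 3, y = 0, z = 2, w = 2, v = 2.
Check constraint 1: y - v = -2; constraint 2: v - y = 2; constraint 3: y + x = 3. The remaining constraints are straightforward to verify.

Satisfiable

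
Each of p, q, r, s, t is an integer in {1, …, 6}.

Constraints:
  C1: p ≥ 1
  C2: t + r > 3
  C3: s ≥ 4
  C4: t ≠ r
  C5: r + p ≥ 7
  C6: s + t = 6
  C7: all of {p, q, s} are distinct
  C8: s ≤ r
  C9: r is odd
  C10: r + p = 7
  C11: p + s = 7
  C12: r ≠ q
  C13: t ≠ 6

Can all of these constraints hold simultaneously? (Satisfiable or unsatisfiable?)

Satisfiable

The assignment p = 2, q = 4, r = 5, s = 5, t = 1 works:
  constraint 2 holds since t + r = 6.
  constraint 5 holds since r + p = 7.
The rest check out directly.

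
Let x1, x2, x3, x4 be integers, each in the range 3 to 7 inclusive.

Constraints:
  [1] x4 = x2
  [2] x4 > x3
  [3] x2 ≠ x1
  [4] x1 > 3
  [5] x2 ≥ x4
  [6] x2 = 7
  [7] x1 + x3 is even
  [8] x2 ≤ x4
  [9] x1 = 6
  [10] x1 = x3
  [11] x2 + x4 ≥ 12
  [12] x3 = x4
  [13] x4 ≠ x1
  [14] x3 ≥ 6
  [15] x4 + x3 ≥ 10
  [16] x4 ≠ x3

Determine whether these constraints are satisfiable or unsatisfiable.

Unsatisfiable

Constraint 9 fixes x1 = 6 and constraint 6 fixes x2 = 7. Constraints 1, 10, and 12 give x1 = x3 = x4 = x2, so x1 = x2. But 6 ≠ 7 — contradiction.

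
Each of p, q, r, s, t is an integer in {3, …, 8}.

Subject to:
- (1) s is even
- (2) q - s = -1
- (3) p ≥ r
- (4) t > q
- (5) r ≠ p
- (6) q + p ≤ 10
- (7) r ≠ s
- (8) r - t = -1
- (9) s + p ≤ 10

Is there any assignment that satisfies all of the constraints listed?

Satisfiable

The assignment p = 5, q = 3, r = 3, s = 4, t = 4 works:
  constraint 2 holds since q - s = -1.
  constraint 6 holds since q + p = 8.
The rest check out directly.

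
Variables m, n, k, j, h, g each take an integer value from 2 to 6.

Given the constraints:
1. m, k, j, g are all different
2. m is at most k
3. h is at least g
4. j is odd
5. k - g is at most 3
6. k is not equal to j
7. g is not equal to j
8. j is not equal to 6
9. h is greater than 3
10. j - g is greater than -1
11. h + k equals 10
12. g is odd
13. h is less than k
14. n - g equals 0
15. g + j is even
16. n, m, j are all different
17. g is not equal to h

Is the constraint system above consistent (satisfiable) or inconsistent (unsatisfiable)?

The assignment m = 4, n = 3, k = 6, j = 5, h = 4, g = 3 works:
  constraint 5 holds since k - g = 3.
  constraint 10 holds since j - g = 2.
The rest check out directly.

Satisfiable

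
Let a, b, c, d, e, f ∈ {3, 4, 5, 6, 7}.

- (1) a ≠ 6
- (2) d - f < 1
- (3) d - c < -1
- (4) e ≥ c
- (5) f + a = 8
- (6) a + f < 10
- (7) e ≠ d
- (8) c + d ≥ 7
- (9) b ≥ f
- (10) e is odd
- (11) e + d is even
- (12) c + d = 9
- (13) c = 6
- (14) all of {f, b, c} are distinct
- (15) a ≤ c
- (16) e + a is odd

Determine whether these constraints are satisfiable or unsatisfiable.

Satisfiable

Try a = 4, b = 5, c = 6, d = 3, e = 7, f = 4.
Check constraint 2: d - f = -1; constraint 3: d - c = -3; constraint 5: f + a = 8. The remaining constraints are straightforward to verify.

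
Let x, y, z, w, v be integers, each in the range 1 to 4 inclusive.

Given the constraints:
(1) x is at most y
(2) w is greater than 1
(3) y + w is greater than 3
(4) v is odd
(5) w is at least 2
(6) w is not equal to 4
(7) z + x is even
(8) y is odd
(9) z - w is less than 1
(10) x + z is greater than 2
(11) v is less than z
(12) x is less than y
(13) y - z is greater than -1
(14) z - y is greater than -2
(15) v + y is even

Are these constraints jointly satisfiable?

Satisfiable

Take x = 2, y = 3, z = 2, w = 3, v = 1. Then constraint 3: y + w = 6; constraint 9: z - w = -1, and every other listed constraint is also met.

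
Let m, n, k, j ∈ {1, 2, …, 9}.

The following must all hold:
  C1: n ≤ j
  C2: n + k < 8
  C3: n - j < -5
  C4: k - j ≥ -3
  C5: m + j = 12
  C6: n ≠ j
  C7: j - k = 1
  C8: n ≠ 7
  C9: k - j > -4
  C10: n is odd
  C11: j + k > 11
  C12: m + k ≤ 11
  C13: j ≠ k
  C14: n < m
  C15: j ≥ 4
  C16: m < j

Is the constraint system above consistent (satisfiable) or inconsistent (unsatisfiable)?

One satisfying assignment is m = 5, n = 1, k = 6, j = 7.
For the less obvious constraints — constraint 2: n + k = 7; constraint 3: n - j = -6; constraint 4: k - j = -1 — and the others hold by inspection.

Satisfiable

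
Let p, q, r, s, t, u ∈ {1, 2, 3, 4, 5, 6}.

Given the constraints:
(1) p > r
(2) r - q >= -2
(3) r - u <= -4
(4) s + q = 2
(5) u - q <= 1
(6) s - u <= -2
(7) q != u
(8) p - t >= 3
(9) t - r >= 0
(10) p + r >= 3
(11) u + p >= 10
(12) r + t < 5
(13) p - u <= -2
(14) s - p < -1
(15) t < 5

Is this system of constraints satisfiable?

Unsatisfiable

Constraints 2, 5, 8, 9, and 13 give u − p ≥ 2, p − t ≥ 3, t − r ≥ 0, r − q ≥ -2, q − u ≥ -1.
Adding all 5 inequalities: the left sides telescope to 0, and the right sides sum to 2 + 3 + 0 + (-2) + (-1) = 2. So 0 ≥ 2, which is false.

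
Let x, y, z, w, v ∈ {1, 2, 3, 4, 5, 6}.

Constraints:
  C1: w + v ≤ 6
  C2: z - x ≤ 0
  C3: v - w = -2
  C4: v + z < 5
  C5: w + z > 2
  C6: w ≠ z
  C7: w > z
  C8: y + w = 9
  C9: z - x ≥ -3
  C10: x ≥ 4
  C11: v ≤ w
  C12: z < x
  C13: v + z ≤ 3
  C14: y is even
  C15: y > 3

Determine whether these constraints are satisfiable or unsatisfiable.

Try x = 4, y = 6, z = 1, w = 3, v = 1.
Check constraint 1: w + v = 4; constraint 2: z - x = -3; constraint 3: v - w = -2. The remaining constraints are straightforward to verify.

Satisfiable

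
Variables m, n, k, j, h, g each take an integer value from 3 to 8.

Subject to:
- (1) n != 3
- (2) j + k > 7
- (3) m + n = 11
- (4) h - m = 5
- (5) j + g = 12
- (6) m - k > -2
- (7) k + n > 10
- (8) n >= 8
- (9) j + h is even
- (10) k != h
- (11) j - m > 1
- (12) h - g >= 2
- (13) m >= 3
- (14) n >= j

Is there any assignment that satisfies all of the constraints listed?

Satisfiable

One satisfying assignment is m = 3, n = 8, k = 3, j = 6, h = 8, g = 6.
For the less obvious constraints — constraint 2: j + k = 9; constraint 3: m + n = 11; constraint 4: h - m = 5 — and the others hold by inspection.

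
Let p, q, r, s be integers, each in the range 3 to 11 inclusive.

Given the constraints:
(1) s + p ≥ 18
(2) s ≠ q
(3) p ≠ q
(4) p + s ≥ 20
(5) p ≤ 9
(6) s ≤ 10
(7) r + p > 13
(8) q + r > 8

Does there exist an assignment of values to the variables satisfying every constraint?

Unsatisfiable

From constraint 5: p ≤ 9. From constraint 6: s ≤ 10. Hence p + s ≤ 19. But constraint 4 requires p + s ≥ 20, and 20 > 19. Contradiction.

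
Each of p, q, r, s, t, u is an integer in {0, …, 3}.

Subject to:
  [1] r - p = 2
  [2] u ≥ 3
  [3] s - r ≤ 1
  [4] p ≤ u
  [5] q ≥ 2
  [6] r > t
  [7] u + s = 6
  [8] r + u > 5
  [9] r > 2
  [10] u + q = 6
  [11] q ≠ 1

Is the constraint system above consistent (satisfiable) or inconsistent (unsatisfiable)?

One satisfying assignment is p = 1, q = 3, r = 3, s = 3, t = 1, u = 3.
For the less obvious constraints — constraint 1: r - p = 2; constraint 3: s - r = 0 — and the others hold by inspection.

Satisfiable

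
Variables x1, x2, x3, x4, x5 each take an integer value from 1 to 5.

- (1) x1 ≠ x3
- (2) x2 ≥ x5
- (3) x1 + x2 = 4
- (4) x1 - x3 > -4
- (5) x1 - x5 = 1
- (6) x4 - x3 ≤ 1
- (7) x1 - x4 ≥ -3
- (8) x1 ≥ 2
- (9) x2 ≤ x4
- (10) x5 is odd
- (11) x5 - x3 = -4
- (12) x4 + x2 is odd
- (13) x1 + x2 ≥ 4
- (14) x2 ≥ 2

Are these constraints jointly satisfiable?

Satisfiable

Setting (x1, x2, x3, x4, x5) = (2, 2, 5, 3, 1) satisfies everything: constraint 3: x1 + x2 = 4; constraint 4: x1 - x3 = -3, and the others follow.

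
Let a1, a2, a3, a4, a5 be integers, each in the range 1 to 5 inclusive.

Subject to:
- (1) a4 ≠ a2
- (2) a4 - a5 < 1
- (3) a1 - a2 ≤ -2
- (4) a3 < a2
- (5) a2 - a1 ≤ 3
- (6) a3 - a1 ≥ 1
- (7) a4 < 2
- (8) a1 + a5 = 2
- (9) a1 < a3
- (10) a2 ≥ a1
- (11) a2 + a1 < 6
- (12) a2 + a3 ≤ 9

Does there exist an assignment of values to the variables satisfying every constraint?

Satisfiable

Take a1 = 1, a2 = 4, a3 = 3, a4 = 1, a5 = 1. Then constraint 2: a4 - a5 = 0; constraint 3: a1 - a2 = -3; constraint 5: a2 - a1 = 3, and every other listed constraint is also met.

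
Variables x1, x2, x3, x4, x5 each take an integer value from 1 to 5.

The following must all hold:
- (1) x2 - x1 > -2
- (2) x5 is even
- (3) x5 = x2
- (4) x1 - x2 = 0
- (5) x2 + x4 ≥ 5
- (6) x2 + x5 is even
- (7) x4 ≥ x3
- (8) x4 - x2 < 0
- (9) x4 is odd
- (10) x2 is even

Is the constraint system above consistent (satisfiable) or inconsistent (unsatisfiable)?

Satisfiable

The assignment x1 = 4, x2 = 4, x3 = 1, x4 = 1, x5 = 4 works:
  constraint 1 holds since x2 - x1 = 0.
  constraint 4 holds since x1 - x2 = 0.
  constraint 5 holds since x2 + x4 = 5.
The rest check out directly.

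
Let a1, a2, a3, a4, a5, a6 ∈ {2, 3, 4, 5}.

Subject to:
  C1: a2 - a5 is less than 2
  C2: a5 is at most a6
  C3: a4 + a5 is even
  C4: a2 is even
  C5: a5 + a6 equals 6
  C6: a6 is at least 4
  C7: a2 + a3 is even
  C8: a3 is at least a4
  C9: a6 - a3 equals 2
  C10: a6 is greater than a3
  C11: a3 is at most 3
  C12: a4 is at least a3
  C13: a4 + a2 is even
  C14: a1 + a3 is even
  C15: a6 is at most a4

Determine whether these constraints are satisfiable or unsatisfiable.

From constraints 6 and 15: a4 ≥ a6 and a6 ≥ 4, so a4 ≥ 4. From constraints 8 and 11: a4 ≤ a3 and a3 ≤ 3, so a4 ≤ 3. But 3 < 4, so no value of a4 works.

Unsatisfiable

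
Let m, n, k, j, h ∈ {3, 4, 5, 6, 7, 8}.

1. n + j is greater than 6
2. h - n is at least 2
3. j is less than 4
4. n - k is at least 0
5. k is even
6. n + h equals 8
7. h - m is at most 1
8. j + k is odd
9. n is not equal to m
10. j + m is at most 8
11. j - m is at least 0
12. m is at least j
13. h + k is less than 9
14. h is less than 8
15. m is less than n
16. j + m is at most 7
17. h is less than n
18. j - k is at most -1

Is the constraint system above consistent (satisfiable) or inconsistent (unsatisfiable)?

Constraints 2, 4, 7, 11, and 18 give h − n ≥ 2, n − k ≥ 0, k − j ≥ 1, j − m ≥ 0, m − h ≥ -1.
Adding all 5 inequalities: the left sides telescope to 0, and the right sides sum to 2 + 0 + 1 + 0 + (-1) = 2. So 0 ≥ 2, which is false.

Unsatisfiable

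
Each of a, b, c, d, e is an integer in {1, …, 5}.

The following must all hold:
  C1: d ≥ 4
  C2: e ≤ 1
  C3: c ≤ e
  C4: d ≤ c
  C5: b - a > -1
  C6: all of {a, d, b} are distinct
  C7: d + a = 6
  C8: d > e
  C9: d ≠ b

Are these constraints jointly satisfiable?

Unsatisfiable

From constraints 1 and 4: c ≥ d and d ≥ 4, so c ≥ 4. From constraints 2 and 3: c ≤ e and e ≤ 1, so c ≤ 1. But 1 < 4, so no value of c works.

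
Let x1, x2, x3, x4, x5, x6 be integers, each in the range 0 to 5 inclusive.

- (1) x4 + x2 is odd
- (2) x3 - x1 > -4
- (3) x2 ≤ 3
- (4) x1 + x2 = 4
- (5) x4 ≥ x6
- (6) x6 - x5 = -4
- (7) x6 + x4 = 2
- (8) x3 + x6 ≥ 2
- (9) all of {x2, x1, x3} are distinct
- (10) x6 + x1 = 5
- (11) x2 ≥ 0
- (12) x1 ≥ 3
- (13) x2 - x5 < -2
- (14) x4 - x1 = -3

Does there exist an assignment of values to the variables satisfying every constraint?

Satisfiable

One satisfying assignment is x1 = 4, x2 = 0, x3 = 2, x4 = 1, x5 = 5, x6 = 1.
For the less obvious constraints — constraint 2: x3 - x1 = -2; constraint 4: x1 + x2 = 4 — and the others hold by inspection.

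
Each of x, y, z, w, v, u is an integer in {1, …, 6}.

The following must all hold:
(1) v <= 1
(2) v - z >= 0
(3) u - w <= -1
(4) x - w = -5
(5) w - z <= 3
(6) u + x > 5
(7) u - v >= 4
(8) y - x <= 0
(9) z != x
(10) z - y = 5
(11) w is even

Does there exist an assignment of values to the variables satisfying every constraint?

Unsatisfiable

Constraints 2, 3, 5, and 7 give u − v ≥ 4, v − z ≥ 0, z − w ≥ -3, w − u ≥ 1.
Adding all 4 inequalities: the left sides telescope to 0, and the right sides sum to 4 + 0 + (-3) + 1 = 2. So 0 ≥ 2, which is false.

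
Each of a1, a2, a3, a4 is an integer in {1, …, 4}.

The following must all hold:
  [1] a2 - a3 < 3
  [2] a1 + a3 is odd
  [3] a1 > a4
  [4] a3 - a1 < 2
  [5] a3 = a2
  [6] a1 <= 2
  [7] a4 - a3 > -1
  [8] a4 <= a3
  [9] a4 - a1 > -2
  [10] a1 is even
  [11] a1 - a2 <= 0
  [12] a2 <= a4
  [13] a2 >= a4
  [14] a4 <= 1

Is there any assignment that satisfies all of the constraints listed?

Constraints 3, 11, and 12 give a1 ≤ a2, a2 ≤ a4, a4 < a1. Chaining: a1 ≤ a2 ≤ a4 < a1, which forces a1 < a1 — impossible.

Unsatisfiable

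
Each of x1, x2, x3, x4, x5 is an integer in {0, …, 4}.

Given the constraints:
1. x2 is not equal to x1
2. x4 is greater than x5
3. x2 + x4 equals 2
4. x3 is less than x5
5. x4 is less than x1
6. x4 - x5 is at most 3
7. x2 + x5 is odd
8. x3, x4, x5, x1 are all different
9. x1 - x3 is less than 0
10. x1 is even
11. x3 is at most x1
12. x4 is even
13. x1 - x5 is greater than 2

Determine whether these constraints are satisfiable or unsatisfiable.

Unsatisfiable

Constraints 2, 4, 5, and 9 give x1 < x3, x3 < x5, x5 < x4, x4 < x1. Chaining: x1 < x3 < x5 < x4 < x1, which forces x1 < x1 — impossible.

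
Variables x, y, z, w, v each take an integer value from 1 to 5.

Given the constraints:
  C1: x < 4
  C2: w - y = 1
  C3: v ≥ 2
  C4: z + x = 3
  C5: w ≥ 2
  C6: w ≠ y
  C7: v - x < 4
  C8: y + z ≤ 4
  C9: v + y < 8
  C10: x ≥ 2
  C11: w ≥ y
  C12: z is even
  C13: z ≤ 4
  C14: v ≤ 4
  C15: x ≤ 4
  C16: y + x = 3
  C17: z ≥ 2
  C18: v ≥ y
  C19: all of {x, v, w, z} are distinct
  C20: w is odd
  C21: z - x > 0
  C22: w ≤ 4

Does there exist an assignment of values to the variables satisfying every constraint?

Constraints 3, 5, 10, 13, 14, 15, 17, and 22 confine each of x, v, w, z to the 3 values {2, …, 4}.
Constraint 19 requires all 4 of them to be distinct, but only 3 values are available — impossible by the pigeonhole principle.

Unsatisfiable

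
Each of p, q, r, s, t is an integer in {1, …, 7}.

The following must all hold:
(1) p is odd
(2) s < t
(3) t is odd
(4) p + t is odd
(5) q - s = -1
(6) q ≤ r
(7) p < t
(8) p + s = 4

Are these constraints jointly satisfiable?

Constraint 1 makes p odd and constraint 3 makes t odd, so p + t must be even. Constraint 4 says p + t is odd — contradiction.

Unsatisfiable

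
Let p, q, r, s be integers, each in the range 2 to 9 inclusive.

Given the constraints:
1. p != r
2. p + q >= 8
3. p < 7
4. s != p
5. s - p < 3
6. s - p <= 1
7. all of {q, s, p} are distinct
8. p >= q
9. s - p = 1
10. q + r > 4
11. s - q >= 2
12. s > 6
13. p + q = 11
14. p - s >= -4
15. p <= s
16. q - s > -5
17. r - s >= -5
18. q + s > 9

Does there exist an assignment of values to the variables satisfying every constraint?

Satisfiable

Setting (p, q, r, s) = (6, 5, 2, 7) satisfies everything: constraint 2: p + q = 11; constraint 5: s - p = 1; constraint 6: s - p = 1, and the others follow.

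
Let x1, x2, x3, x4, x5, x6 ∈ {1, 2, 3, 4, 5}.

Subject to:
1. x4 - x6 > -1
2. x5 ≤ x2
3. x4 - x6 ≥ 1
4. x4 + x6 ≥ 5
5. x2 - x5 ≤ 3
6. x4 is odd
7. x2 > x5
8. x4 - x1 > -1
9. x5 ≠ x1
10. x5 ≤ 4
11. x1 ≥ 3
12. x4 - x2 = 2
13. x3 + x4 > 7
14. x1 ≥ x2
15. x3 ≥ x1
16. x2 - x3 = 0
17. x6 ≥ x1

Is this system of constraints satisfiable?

Satisfiable

Try x1 = 3, x2 = 3, x3 = 3, x4 = 5, x5 = 1, x6 = 3.
Check constraint 1: x4 - x6 = 2; constraint 3: x4 - x6 = 2; constraint 4: x4 + x6 = 8. The remaining constraints are straightforward to verify.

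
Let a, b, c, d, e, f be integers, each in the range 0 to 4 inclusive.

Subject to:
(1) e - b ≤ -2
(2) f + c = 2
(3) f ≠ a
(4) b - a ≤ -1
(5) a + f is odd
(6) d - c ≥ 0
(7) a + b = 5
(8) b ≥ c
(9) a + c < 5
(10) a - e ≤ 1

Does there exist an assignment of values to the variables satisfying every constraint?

Unsatisfiable

Constraints 1, 4, and 10 give b − e ≥ 2, e − a ≥ -1, a − b ≥ 1.
Adding all 3 inequalities: the left sides telescope to 0, and the right sides sum to 2 + (-1) + 1 = 2. So 0 ≥ 2, which is false.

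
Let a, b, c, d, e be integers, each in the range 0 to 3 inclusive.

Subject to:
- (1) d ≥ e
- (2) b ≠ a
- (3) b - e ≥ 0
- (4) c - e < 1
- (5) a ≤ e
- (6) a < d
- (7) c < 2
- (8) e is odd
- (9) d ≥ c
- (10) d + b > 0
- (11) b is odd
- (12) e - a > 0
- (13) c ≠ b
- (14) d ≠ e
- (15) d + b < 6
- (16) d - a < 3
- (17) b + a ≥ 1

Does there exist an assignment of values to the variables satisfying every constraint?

Setting (a, b, c, d, e) = (0, 1, 0, 2, 1) satisfies everything: constraint 3: b - e = 0; constraint 4: c - e = -1, and the others follow.

Satisfiable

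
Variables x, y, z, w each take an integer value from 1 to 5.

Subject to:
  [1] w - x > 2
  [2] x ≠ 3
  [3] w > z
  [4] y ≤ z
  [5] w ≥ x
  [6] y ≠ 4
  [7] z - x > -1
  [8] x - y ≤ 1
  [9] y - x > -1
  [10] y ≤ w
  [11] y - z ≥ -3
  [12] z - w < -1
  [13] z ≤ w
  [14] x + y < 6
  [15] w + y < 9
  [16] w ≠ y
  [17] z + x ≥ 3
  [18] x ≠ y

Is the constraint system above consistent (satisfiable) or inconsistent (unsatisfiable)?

The assignment x = 2, y = 3, z = 3, w = 5 works:
  constraint 1 holds since w - x = 3.
  constraint 7 holds since z - x = 1.
  constraint 8 holds since x - y = -1.
The rest check out directly.

Satisfiable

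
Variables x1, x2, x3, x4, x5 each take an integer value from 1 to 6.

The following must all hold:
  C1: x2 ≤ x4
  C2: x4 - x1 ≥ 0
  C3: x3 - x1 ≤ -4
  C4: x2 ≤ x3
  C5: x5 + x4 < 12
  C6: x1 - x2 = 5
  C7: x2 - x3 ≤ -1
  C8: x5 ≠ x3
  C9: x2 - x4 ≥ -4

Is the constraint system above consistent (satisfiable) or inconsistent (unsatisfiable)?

Constraints 2, 3, 7, and 9 give x2 − x4 ≥ -4, x4 − x1 ≥ 0, x1 − x3 ≥ 4, x3 − x2 ≥ 1.
Adding all 4 inequalities: the left sides telescope to 0, and the right sides sum to (-4) + 0 + 4 + 1 = 1. So 0 ≥ 1, which is false.

Unsatisfiable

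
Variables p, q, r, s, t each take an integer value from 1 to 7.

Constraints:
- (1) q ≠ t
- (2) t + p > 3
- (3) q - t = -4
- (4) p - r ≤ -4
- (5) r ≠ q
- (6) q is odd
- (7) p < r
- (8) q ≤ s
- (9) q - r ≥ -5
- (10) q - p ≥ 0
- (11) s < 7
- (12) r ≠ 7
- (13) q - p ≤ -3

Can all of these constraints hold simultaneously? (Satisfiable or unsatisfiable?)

Constraints 4, 9, and 13 give q − r ≥ -5, r − p ≥ 4, p − q ≥ 3.
Adding all 3 inequalities: the left sides telescope to 0, and the right sides sum to (-5) + 4 + 3 = 2. So 0 ≥ 2, which is false.

Unsatisfiable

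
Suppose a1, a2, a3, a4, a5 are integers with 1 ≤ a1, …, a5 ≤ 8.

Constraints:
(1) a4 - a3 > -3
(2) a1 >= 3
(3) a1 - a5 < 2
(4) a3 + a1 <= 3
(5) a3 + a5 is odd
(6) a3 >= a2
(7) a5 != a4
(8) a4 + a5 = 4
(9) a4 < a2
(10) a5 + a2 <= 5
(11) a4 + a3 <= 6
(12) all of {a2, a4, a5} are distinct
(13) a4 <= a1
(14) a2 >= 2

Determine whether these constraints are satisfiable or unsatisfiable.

From constraints 6 and 14: a3 ≥ a2 ≥ 2. From constraint 2: a1 ≥ 3. Hence a3 + a1 ≥ 5. But constraint 4 requires a3 + a1 ≤ 3, and 3 < 5. Contradiction.

Unsatisfiable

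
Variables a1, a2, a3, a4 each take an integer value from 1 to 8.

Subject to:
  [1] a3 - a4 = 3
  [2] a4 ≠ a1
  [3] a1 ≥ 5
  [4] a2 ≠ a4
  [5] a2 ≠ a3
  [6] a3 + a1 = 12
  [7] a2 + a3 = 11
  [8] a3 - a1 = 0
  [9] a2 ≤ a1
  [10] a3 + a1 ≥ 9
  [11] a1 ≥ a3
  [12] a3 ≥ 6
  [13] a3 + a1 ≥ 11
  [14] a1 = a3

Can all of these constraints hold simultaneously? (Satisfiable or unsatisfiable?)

Satisfiable

Take a1 = 6, a2 = 5, a3 = 6, a4 = 3. Then constraint 1: a3 - a4 = 3; constraint 6: a3 + a1 = 12; constraint 7: a2 + a3 = 11, and every other listed constraint is also met.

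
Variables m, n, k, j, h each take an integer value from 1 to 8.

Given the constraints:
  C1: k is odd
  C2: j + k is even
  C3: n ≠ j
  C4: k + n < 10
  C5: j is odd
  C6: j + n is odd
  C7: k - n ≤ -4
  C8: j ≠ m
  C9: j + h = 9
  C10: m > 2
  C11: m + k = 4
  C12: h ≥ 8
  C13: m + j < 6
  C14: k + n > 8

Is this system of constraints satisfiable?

One satisfying assignment is m = 3, n = 8, k = 1, j = 1, h = 8.
For the less obvious constraints — constraint 4: k + n = 9; constraint 7: k - n = -7; constraint 9: j + h = 9 — and the others hold by inspection.

Satisfiable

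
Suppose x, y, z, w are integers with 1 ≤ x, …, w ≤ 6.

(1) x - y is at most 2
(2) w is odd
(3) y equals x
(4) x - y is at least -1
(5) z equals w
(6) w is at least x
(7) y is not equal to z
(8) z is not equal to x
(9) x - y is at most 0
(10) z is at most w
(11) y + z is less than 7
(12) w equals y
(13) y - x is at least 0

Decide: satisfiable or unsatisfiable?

Unsatisfiable

From constraints 3, 5, and 12, z = w = y = x, so z = x. But constraint 8 says z ≠ x. Contradiction.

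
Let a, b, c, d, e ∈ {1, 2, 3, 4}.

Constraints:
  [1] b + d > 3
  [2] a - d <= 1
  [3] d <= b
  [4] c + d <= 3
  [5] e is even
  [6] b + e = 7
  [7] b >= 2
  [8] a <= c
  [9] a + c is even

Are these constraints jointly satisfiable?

Satisfiable

The assignment a = 1, b = 3, c = 1, d = 2, e = 4 works:
  constraint 1 holds since b + d = 5.
  constraint 2 holds since a - d = -1.
  constraint 4 holds since c + d = 3.
The rest check out directly.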